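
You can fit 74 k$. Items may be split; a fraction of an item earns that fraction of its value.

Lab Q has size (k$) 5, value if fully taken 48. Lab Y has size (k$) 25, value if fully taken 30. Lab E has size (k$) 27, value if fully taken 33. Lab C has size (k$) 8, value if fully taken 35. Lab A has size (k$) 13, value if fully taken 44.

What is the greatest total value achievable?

185.2

Best value per unit of size first: Lab Q 48/5≈9.6, Lab C 35/8≈4.38, Lab A 44/13≈3.38, Lab E 33/27≈1.22, Lab Y 30/25≈1.2.
Take all of Lab Q (5 k$, value 48) — 69 k$ left.
All 8 k$ of Lab C fit (value 35) — 61 remain.
Take all of Lab A (13 k$, value 44) — 48 k$ left.
Lab E: take in full, 27 k$ for value 33 — 21 left.
21 k$ left: a 21/25 share of Lab Y gives 30×21/25 = 25.2.
Total value = 185.2.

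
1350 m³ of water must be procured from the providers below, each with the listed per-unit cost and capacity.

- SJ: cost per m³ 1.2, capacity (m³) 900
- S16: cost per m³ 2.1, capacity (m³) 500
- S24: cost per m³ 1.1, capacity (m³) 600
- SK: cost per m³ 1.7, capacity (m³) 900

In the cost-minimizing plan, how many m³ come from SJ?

750

Use providers in increasing cost order.
S24 at 1.1: take all 600 m³ → 750 still needed.
Take 750 from SJ at 1.2 to finish.
SK, S16: unused.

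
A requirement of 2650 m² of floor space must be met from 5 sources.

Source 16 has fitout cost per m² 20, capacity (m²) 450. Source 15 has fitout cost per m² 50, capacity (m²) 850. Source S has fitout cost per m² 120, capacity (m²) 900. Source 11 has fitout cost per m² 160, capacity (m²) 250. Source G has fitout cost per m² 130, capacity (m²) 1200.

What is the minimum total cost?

218000

Use sources in increasing cost order.
Take 450 from Source 16 at 20 ; need 2200 more.
Source 15 (50): use full 850 ; 1350 m² to go.
Take 900 from Source S at 120 ; need 450 more.
Take 450 from Source G at 130 to finish.
Source 11: unused.
Cost = 450×20 + 850×50 + 900×120 + 450×130 = 218000.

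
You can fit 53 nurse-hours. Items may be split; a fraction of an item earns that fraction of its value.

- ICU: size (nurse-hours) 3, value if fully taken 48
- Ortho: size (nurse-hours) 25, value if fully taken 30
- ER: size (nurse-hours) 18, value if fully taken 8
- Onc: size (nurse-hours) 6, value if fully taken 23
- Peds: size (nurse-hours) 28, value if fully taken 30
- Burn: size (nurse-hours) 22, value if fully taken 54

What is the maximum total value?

Best value per unit of size first: ICU 48/3≈16, Onc 23/6≈3.83, Burn 54/22≈2.45, Ortho 30/25≈1.2, Peds 30/28≈1.07, ER 8/18≈0.444.
Take all of ICU (3 nurse-hours, value 48) → 50 nurse-hours left.
Take all of Onc (6 nurse-hours, value 23) → 44 nurse-hours left.
All 22 nurse-hours of Burn fit (value 54) → 22 remain.
22 nurse-hours left: a 22/25 share of Ortho gives 30×22/25 = 26.4.
Total value = 151.4.

151.4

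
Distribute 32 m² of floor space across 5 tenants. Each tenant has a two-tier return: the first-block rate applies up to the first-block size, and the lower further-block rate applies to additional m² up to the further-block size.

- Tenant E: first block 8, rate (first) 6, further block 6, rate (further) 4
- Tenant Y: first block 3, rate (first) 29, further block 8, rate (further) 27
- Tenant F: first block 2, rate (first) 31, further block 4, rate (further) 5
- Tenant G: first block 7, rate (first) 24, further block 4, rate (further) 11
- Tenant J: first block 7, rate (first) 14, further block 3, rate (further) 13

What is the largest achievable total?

692

Order all 10 blocks by rate: Tenant F/tier1 31 > Tenant Y/tier1 29 > Tenant Y/tier2 27 > Tenant G/tier1 24 > Tenant J/tier1 14 > Tenant J/tier2 13 > Tenant G/tier2 11 > Tenant E/tier1 6 > Tenant F/tier2 5 > Tenant E/tier2 4.
Tenant F/tier1 (31): +2 — 30 left.
Tenant Y/tier1 (29): +3 — 27 left.
Tenant Y/tier2 (27): +8 — 19 left.
Tenant G tier1 at 24: fill all 7 — 12 left.
Fill Tenant J tier1 block (7 at 14) — 5 left.
Tenant J/tier2 (13): +3 — 2 left.
Tenant G/tier2: +2 of 4 at 11; pool empty.
Total = 31×2 + 29×3 + 27×8 + 24×7 + 14×7 + 13×3 + 11×2 = 692.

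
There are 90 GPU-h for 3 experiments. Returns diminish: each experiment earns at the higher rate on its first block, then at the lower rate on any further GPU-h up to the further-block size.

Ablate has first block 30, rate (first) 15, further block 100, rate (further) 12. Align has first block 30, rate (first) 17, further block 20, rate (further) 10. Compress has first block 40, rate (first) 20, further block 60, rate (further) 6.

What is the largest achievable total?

Treat each block as its own option and order by rate: Compress/first 20 > Align/first 17 > Ablate/first 15 > Ablate/second 12 > Align/second 10 > Compress/second 6.
Compress/first (20): +40 ; 50 left.
Fill Align first block (30 at 17) ; 20 left.
Ablate first at 15: only 20 left, fill 20.
Total = 20×40 + 17×30 + 15×20 = 1610.

1610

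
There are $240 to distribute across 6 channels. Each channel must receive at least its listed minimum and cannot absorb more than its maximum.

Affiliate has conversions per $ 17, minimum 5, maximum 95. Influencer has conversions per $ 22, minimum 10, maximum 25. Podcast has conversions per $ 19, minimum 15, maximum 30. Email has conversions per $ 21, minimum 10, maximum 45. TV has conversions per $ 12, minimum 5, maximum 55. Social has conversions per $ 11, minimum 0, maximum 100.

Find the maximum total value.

4220

Meeting every minimum uses 5+10+15+10+5+0 = 45 $, leaving 195.
Rank by conversions per $: Influencer 22 > Email 21 > Podcast 19 > Affiliate 17 > TV 12 > Social 11.
Give Influencer 15 more to hit its cap of 25 ; 180 left.
Give Email 35 more to hit its cap of 45 ; 145 left.
Podcast takes 15 more to reach its cap of 30 ; 130 left.
Affiliate takes 90 more to reach its cap of 95 ; 40 left.
TV has room for 50 more but only 40 remain, so it gets 45.
Total = 17×95 + 22×25 + 19×30 + 21×45 + 12×45 = 4220.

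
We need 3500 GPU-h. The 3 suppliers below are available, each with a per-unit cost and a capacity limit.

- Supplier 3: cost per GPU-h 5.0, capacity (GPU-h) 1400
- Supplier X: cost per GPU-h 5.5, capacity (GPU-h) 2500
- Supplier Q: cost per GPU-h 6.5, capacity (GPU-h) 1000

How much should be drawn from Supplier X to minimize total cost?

Fill from the cheapest supplier first.
Supplier 3 at 5.0: take all 1400 GPU-h — 2100 still needed.
Supplier X (5.5): take the remaining 2100 — done.
Supplier Q: unused.

2100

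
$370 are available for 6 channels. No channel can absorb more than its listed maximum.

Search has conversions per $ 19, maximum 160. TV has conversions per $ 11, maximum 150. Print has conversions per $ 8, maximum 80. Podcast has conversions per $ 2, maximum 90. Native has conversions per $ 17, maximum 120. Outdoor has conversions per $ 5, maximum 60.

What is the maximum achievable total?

Order the channels by conversions per $: Search 19 > Native 17 > TV 11 > Print 8 > Outdoor 5 > Podcast 2.
Give Search 160 to hit its cap of 160 — 210 left.
Native: +120 to 120 (cap) — 90 left.
TV: +90 (room for 150) → 90. Pool exhausted.
Total = 19×160 + 11×90 + 17×120 = 6070.

6070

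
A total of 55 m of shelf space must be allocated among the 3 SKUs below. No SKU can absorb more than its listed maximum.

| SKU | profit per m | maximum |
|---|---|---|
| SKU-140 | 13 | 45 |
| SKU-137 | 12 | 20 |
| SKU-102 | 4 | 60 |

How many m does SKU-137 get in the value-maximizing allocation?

Order the SKUs by profit per m: SKU-140 13 > SKU-137 12 > SKU-102 4.
SKU-140 takes 45 to reach its cap of 45 — 10 left.
SKU-137 has room for 20 but only 10 remain, so it gets 10.

10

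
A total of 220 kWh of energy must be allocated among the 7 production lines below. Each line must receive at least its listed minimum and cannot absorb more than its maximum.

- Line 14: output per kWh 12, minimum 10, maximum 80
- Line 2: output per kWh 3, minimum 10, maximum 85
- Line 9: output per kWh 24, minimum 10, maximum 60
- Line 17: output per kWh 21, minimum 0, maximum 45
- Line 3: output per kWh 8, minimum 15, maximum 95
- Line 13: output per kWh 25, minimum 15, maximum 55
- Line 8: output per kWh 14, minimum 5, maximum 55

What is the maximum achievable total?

Meeting every minimum uses 10+10+10+0+15+15+5 = 65 kWh, leaving 155.
Order the production lines by output per kWh: Line 13 25 > Line 9 24 > Line 17 21 > Line 8 14 > Line 14 12 > Line 3 8 > Line 2 3.
Give Line 13 40 more to hit its cap of 55 — 115 left.
Line 9: +50 to 60 (cap) — 65 left.
Give Line 17 45 more to hit its cap of 45 — 20 left.
Only 20 left; Line 8 takes them to reach 25.
Total = 12×10 + 3×10 + 24×60 + 21×45 + 8×15 + 25×55 + 14×25 = 4380.

4380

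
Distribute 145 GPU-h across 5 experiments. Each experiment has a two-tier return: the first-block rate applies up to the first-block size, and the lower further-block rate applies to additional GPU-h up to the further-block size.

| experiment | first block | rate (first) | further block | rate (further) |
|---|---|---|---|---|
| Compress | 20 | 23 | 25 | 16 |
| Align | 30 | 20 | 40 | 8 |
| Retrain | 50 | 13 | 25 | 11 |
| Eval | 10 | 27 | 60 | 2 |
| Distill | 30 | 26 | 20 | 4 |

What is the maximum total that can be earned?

Treat each block as its own option and order by rate: Eval/tier1 27 > Distill/tier1 26 > Compress/tier1 23 > Align/tier1 20 > Compress/tier2 16 > Retrain/tier1 13 > Retrain/tier2 11 > Align/tier2 8 > Distill/tier2 4 > Eval/tier2 2.
Eval tier1 at 27: fill all 10 → 135 left.
Distill tier1 at 26: fill all 30 → 105 left.
Fill Compress tier1 block (20 at 23) → 85 left.
Fill Align tier1 block (30 at 20) → 55 left.
Compress tier2 at 16: fill all 25 → 30 left.
Retrain/tier1: +30 of 50 at 13; pool empty.
Total = 27×10 + 26×30 + 23×20 + 20×30 + 16×25 + 13×30 = 2900.

2900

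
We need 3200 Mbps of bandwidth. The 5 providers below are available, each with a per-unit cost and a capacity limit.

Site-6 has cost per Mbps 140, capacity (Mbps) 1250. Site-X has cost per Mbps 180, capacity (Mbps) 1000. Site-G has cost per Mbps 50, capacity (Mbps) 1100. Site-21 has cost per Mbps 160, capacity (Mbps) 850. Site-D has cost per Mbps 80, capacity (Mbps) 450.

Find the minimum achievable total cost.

330000

Use providers in increasing cost order.
Site-G (50): use full 1100 ; 2100 Mbps to go.
Site-D (80): use full 450 ; 1650 Mbps to go.
Take 1250 from Site-6 at 140 ; need 400 more.
Take 400 from Site-21 at 160 to finish.
Site-X: unused.
Cost = 1100×50 + 450×80 + 1250×140 + 400×160 = 330000.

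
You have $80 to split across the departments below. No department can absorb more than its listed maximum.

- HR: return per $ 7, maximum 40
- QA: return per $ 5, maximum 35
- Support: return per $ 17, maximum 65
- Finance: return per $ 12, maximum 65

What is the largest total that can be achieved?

Rank by return per $: Support 17 > Finance 12 > HR 7 > QA 5.
Support: +65 to 65 (cap) — 15 left.
Only 15 left; Finance takes them to reach 15.
Total = 17×65 + 12×15 = 1285.

1285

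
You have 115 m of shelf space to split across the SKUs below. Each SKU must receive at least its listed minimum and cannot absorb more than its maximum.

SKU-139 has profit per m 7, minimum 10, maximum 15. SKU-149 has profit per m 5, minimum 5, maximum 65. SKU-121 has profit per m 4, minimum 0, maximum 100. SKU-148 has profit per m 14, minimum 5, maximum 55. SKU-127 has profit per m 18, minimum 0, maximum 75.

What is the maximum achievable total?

Meeting every minimum uses 10+5+0+5+0 = 20 m, leaving 95.
Order the SKUs by profit per m: SKU-127 18 > SKU-148 14 > SKU-139 7 > SKU-149 5 > SKU-121 4.
SKU-127: +75 to 75 (cap) — 20 left.
SKU-148: +20 (room for 50) → 25. Pool exhausted.
Total = 7×10 + 5×5 + 14×25 + 18×75 = 1795.

1795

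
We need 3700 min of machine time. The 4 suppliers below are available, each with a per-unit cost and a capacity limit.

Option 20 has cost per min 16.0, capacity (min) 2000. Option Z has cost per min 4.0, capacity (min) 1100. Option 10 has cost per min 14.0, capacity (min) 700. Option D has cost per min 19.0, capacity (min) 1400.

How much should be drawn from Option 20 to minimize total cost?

1900

Use suppliers in increasing cost order.
Take 1100 from Option Z at 4.0 → need 2600 more.
Option 10 (14.0): use full 700 → 1900 min to go.
Option 20 (16.0): take the remaining 1900 → done.
Option D: unused.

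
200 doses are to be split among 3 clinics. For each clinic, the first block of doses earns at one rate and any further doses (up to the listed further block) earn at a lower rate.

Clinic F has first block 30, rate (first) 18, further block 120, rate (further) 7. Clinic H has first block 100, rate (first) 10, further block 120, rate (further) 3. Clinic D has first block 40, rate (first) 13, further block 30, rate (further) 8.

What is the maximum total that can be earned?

2300

Order all 6 blocks by rate: Clinic F/T1 18 > Clinic D/T1 13 > Clinic H/T1 10 > Clinic D/T2 8 > Clinic F/T2 7 > Clinic H/T2 3.
Clinic F/T1 (18): +30 ; 170 left.
Clinic D/T1 (13): +40 ; 130 left.
Fill Clinic H T1 block (100 at 10) ; 30 left.
Clinic D T2 at 8: fill all 30 ; 0 left.
Total = 18×30 + 13×40 + 10×100 + 8×30 = 2300.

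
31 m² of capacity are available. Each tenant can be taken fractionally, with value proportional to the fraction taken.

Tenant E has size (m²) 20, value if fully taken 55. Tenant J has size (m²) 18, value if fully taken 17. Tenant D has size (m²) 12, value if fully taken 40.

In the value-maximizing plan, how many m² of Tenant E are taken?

Rank by value-to-size ratio: Tenant D 40/12≈3.33, Tenant E 55/20≈2.75, Tenant J 17/18≈0.944.
Tenant D: take in full, 12 m² for value 40 ; 19 left.
Only 19 m² remain; take 19/20 of Tenant E for value 55×19/20 = 52.25.

19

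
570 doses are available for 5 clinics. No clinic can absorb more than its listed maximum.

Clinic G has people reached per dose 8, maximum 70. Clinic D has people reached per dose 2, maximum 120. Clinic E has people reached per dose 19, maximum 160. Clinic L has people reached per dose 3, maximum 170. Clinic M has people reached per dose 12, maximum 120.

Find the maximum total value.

Highest people reached per dose first: Clinic E 19 > Clinic M 12 > Clinic G 8 > Clinic L 3 > Clinic D 2.
Clinic E: +160 to 160 (cap) → 410 left.
Clinic M: +120 to 120 (cap) → 290 left.
Clinic G: +70 to 70 (cap) → 220 left.
Clinic L takes 170 to reach its cap of 170 → 50 left.
Clinic D: +50 (room for 120) → 50. Pool exhausted.
Total = 8×70 + 2×50 + 19×160 + 3×170 + 12×120 = 5650.

5650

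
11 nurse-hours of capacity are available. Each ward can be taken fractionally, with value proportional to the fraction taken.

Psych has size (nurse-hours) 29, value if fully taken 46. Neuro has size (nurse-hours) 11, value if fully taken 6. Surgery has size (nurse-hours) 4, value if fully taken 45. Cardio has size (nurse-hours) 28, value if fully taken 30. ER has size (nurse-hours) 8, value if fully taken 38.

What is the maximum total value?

78.25

Best value per unit of size first: Surgery 45/4≈11.2, ER 38/8≈4.75, Psych 46/29≈1.59, Cardio 30/28≈1.07, Neuro 6/11≈0.545.
All 4 nurse-hours of Surgery fit (value 45) ; 7 remain.
Only 7 nurse-hours remain; take 7/8 of ER for value 38×7/8 = 33.25.
Total value = 78.25.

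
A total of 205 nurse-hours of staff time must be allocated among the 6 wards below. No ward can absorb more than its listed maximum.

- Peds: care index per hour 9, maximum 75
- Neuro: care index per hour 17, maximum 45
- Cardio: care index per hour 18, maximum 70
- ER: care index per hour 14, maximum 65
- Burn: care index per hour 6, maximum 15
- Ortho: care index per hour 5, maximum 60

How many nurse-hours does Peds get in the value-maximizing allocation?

Order the wards by care index per hour: Cardio 18 > Neuro 17 > ER 14 > Peds 9 > Burn 6 > Ortho 5.
Give Cardio 70 to hit its cap of 70 → 135 left.
Neuro takes 45 to reach its cap of 45 → 90 left.
ER: +65 to 65 (cap) → 25 left.
Peds has room for 75 but only 25 remain, so it gets 25.

25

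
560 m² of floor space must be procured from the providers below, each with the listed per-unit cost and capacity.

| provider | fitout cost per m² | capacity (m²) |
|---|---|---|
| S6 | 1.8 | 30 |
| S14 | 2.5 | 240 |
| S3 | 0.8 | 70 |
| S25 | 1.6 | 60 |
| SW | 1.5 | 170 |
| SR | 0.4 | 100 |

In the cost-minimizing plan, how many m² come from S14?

Fill from the cheapest provider first.
Take 100 from SR at 0.4 — need 460 more.
S3 at 0.8: take all 70 m² — 390 still needed.
SW at 1.5: take all 170 m² — 220 still needed.
Take 60 from S25 at 1.6 — need 160 more.
Take 30 from S6 at 1.8 — need 130 more.
S14 (2.5): take the remaining 130 — done.

130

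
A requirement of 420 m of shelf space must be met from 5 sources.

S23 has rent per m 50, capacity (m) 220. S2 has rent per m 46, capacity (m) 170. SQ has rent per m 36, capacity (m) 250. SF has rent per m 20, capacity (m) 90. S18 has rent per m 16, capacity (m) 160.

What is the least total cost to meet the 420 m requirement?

Cheapest first:
S18 (16): use full 160 → 260 m to go.
SF (20): use full 90 → 170 m to go.
SQ at 36: take 170 of its 250 → requirement met.
S2, S23: unused.
Cost = 160×16 + 90×20 + 170×36 = 10480.

10480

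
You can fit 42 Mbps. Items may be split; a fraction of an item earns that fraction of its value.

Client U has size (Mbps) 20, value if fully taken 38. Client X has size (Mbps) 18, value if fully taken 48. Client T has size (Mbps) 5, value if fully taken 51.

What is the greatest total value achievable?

135.1

Best value per unit of size first: Client T 51/5≈10.2, Client X 48/18≈2.67, Client U 38/20≈1.9.
Client T: take in full, 5 Mbps for value 51 → 37 left.
All 18 Mbps of Client X fit (value 48) → 19 remain.
Fill the last 19 Mbps with part of Client U: 19/20 of it earns 36.1.
Total value = 135.1.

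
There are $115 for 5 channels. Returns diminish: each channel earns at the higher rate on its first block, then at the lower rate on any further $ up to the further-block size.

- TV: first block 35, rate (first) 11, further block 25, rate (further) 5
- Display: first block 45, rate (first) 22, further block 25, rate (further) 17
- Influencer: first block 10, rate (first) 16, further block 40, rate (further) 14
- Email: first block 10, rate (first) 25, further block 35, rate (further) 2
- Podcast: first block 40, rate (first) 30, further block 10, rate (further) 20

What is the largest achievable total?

Rank every tier by rate: Podcast/T1 30 > Email/T1 25 > Display/T1 22 > Podcast/T2 20 > Display/T2 17 > Influencer/T1 16 > Influencer/T2 14 > TV/T1 11 > TV/T2 5 > Email/T2 2.
Fill Podcast T1 block (40 at 30) ; 75 left.
Fill Email T1 block (10 at 25) ; 65 left.
Display/T1 (22): +45 ; 20 left.
Fill Podcast T2 block (10 at 20) ; 10 left.
Display/T2: +10 of 25 at 17; pool empty.
Total = 30×40 + 25×10 + 22×45 + 20×10 + 17×10 = 2810.

2810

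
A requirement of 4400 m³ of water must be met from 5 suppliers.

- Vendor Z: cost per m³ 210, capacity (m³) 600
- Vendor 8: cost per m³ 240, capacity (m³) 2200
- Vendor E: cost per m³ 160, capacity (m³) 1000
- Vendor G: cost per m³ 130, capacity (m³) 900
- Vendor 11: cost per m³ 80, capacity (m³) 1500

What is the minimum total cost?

Fill from the cheapest supplier first.
Take 1500 from Vendor 11 at 80 — need 2900 more.
Take 900 from Vendor G at 130 — need 2000 more.
Vendor E at 160: take all 1000 m³ — 1000 still needed.
Take 600 from Vendor Z at 210 — need 400 more.
Take 400 from Vendor 8 at 240 to finish.
Cost = 1500×80 + 900×130 + 1000×160 + 600×210 + 400×240 = 619000.

619000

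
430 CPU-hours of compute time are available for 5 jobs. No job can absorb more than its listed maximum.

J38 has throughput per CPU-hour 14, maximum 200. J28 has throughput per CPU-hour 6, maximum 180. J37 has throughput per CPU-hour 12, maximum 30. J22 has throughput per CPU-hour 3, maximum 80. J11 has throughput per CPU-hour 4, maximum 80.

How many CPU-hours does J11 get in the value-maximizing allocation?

Highest throughput per CPU-hour first: J38 14 > J37 12 > J28 6 > J11 4 > J22 3.
J38: +200 to 200 (cap) → 230 left.
J37: +30 to 30 (cap) → 200 left.
J28: +180 to 180 (cap) → 20 left.
J11 has room for 80 but only 20 remain, so it gets 20.

20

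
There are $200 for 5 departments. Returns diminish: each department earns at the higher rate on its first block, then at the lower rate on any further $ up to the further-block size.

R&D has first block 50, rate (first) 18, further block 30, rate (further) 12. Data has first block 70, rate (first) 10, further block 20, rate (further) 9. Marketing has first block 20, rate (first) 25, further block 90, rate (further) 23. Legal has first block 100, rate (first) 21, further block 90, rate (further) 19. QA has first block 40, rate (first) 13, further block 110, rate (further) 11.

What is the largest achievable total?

4460

Rank every tier by rate: Marketing/T1 25 > Marketing/T2 23 > Legal/T1 21 > Legal/T2 19 > R&D/T1 18 > QA/T1 13 > R&D/T2 12 > QA/T2 11 > Data/T1 10 > Data/T2 9.
Marketing T1 at 25: fill all 20 — 180 left.
Marketing T2 at 23: fill all 90 — 90 left.
Legal T1 at 21: only 90 left, fill 90.
Total = 25×20 + 23×90 + 21×90 = 4460.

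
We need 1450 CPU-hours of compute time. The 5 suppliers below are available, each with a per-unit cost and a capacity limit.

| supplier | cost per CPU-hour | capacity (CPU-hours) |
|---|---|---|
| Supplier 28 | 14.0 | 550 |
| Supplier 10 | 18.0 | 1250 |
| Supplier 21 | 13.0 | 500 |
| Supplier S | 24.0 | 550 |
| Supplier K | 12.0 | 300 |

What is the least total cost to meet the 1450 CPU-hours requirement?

19600

Fill from the cheapest supplier first.
Take 300 from Supplier K at 12.0 → need 1150 more.
Supplier 21 (13.0): use full 500 → 650 CPU-hours to go.
Take 550 from Supplier 28 at 14.0 → need 100 more.
Take 100 from Supplier 10 at 18.0 to finish.
Supplier S: unused.
Cost = 300×12.0 + 500×13.0 + 550×14.0 + 100×18.0 = 19600.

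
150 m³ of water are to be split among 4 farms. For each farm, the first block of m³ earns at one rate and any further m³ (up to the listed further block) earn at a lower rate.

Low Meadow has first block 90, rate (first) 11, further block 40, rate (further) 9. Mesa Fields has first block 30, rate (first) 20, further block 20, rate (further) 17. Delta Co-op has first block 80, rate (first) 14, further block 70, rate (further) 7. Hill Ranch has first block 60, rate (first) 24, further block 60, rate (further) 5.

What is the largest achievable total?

Order all 8 blocks by rate: Hill Ranch/first 24 > Mesa Fields/first 20 > Mesa Fields/second 17 > Delta Co-op/first 14 > Low Meadow/first 11 > Low Meadow/second 9 > Delta Co-op/second 7 > Hill Ranch/second 5.
Hill Ranch/first (24): +60 ; 90 left.
Fill Mesa Fields first block (30 at 20) ; 60 left.
Mesa Fields/second (17): +20 ; 40 left.
40 remain; put them into Delta Co-op first at 14.
Total = 24×60 + 20×30 + 17×20 + 14×40 = 2940.

2940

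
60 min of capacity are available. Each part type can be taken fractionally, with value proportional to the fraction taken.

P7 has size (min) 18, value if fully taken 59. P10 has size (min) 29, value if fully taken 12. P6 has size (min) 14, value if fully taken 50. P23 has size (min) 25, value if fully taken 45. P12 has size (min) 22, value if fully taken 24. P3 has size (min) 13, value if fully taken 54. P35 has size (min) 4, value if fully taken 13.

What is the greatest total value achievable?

195.8

Best value per unit of size first: P3 54/13≈4.15, P6 50/14≈3.57, P7 59/18≈3.28, P35 13/4≈3.25, P23 45/25≈1.8, P12 24/22≈1.09, P10 12/29≈0.414.
All 13 min of P3 fit (value 54) → 47 remain.
P6: take in full, 14 min for value 50 → 33 left.
P7: take in full, 18 min for value 59 → 15 left.
Take all of P35 (4 min, value 13) → 11 min left.
11 min left: a 11/25 share of P23 gives 45×11/25 = 19.8.
Total value = 195.8.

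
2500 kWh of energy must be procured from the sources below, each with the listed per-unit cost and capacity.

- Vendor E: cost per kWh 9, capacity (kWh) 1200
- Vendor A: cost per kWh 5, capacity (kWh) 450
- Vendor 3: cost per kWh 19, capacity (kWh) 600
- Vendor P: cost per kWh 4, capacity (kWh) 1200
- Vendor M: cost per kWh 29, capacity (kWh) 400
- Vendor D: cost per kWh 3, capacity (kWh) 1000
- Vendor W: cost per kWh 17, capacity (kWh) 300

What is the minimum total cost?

9300

Cheapest first:
Take 1000 from Vendor D at 3 → need 1500 more.
Vendor P at 4: take all 1200 kWh → 300 still needed.
Vendor A at 5: take 300 of its 450 → requirement met.
Vendor E, Vendor W, Vendor 3, Vendor M: unused.
Cost = 1000×3 + 1200×4 + 300×5 = 9300.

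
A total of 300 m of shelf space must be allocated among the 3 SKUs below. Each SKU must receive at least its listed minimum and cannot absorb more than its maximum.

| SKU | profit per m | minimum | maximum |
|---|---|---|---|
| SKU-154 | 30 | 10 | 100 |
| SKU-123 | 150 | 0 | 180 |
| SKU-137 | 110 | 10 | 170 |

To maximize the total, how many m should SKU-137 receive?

Meeting every minimum uses 10+0+10 = 20 m, leaving 280.
Order the SKUs by profit per m: SKU-123 150 > SKU-137 110 > SKU-154 30.
Give SKU-123 180 more to hit its cap of 180 → 100 left.
Only 100 left; SKU-137 takes them to reach 110.

110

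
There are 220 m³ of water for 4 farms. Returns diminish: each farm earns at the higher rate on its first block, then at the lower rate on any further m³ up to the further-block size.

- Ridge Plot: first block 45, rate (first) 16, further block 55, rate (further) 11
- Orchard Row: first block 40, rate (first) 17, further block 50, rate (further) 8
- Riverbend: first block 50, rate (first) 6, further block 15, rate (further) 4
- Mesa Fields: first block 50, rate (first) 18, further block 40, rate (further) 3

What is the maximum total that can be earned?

3145

Rank every tier by rate: Mesa Fields/tier1 18 > Orchard Row/tier1 17 > Ridge Plot/tier1 16 > Ridge Plot/tier2 11 > Orchard Row/tier2 8 > Riverbend/tier1 6 > Riverbend/tier2 4 > Mesa Fields/tier2 3.
Mesa Fields/tier1 (18): +50 → 170 left.
Fill Orchard Row tier1 block (40 at 17) → 130 left.
Ridge Plot/tier1 (16): +45 → 85 left.
Ridge Plot tier2 at 11: fill all 55 → 30 left.
Orchard Row tier2 at 8: only 30 left, fill 30.
Total = 18×50 + 17×40 + 16×45 + 11×55 + 8×30 = 3145.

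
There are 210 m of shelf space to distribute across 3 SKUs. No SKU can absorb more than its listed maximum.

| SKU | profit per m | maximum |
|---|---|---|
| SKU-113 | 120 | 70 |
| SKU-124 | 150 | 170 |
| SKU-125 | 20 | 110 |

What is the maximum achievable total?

30300

Order the SKUs by profit per m: SKU-124 150 > SKU-113 120 > SKU-125 20.
SKU-124: +170 to 170 (cap) ; 40 left.
Only 40 left; SKU-113 takes them to reach 40.
Total = 120×40 + 150×170 = 30300.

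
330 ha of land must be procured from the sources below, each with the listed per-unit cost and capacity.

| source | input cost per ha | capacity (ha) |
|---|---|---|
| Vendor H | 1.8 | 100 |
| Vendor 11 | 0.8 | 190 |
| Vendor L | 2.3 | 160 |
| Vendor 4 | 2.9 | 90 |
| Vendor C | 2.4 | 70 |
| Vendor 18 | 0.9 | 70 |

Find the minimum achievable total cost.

Use sources in increasing cost order.
Vendor 11 (0.8): use full 190 → 140 ha to go.
Take 70 from Vendor 18 at 0.9 → need 70 more.
Take 70 from Vendor H at 1.8 to finish.
Vendor L, Vendor C, Vendor 4: unused.
Cost = 190×0.8 + 70×0.9 + 70×1.8 = 341.

341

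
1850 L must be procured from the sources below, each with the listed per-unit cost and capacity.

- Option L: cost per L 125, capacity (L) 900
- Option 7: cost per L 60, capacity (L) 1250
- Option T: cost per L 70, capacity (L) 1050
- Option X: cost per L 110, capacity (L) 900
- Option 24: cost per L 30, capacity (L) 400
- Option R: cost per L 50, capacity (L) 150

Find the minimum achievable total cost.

Fill from the cheapest source first.
Option 24 at 30: take all 400 L → 1450 still needed.
Take 150 from Option R at 50 → need 1300 more.
Option 7 at 60: take all 1250 L → 50 still needed.
Take 50 from Option T at 70 to finish.
Option X, Option L: unused.
Cost = 400×30 + 150×50 + 1250×60 + 50×70 = 98000.

98000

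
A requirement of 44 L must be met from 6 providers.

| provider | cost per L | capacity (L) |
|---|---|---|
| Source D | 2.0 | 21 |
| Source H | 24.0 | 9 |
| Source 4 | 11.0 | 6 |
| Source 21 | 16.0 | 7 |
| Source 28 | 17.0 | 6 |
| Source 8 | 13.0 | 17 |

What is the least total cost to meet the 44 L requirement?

Use providers in increasing cost order.
Take 21 from Source D at 2.0 — need 23 more.
Source 4 (11.0): use full 6 — 17 L to go.
Take 17 from Source 8 at 13.0 — need 0 more.
Source 21, Source 28, Source H: unused.
Cost = 21×2.0 + 6×11.0 + 17×13.0 = 329.

329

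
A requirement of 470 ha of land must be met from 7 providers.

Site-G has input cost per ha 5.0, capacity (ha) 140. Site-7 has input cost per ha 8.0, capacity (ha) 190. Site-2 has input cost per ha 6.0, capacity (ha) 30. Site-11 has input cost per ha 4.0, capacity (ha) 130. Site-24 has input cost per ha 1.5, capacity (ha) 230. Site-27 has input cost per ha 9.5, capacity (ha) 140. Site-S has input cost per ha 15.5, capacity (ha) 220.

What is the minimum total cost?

1415

Cheapest first:
Site-24 at 1.5: take all 230 ha → 240 still needed.
Site-11 (4.0): use full 130 → 110 ha to go.
Site-G (5.0): take the remaining 110 → done.
Site-2, Site-7, Site-27, Site-S: unused.
Cost = 230×1.5 + 130×4.0 + 110×5.0 = 1415.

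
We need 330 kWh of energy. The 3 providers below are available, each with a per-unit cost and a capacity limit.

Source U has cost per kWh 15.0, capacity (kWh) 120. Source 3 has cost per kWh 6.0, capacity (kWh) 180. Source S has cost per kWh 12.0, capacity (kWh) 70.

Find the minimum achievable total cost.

3120

Cheapest first:
Source 3 (6.0): use full 180 → 150 kWh to go.
Source S (12.0): use full 70 → 80 kWh to go.
Take 80 from Source U at 15.0 to finish.
Cost = 180×6.0 + 70×12.0 + 80×15.0 = 3120.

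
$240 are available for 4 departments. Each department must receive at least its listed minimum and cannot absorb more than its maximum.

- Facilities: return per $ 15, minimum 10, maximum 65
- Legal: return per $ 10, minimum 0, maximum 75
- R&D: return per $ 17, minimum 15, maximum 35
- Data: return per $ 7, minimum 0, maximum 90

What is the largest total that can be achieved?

Meeting every minimum uses 10+0+15+0 = 25 $, leaving 215.
Highest return per $ first: R&D 17 > Facilities 15 > Legal 10 > Data 7.
Give R&D 20 more to hit its cap of 35 ; 195 left.
Facilities takes 55 more to reach its cap of 65 ; 140 left.
Legal: +75 to 75 (cap) ; 65 left.
Data has room for 90 more but only 65 remain, so it gets 65.
Total = 15×65 + 10×75 + 17×35 + 7×65 = 2775.

2775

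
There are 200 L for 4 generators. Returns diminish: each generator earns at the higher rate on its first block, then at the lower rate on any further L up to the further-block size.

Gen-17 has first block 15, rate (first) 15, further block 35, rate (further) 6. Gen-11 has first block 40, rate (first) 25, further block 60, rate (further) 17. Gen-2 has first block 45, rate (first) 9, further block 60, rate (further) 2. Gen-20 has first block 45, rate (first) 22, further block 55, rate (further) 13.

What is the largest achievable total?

3755

Treat each block as its own option and order by rate: Gen-11/tier1 25 > Gen-20/tier1 22 > Gen-11/tier2 17 > Gen-17/tier1 15 > Gen-20/tier2 13 > Gen-2/tier1 9 > Gen-17/tier2 6 > Gen-2/tier2 2.
Gen-11/tier1 (25): +40 ; 160 left.
Gen-20 tier1 at 22: fill all 45 ; 115 left.
Fill Gen-11 tier2 block (60 at 17) ; 55 left.
Gen-17 tier1 at 15: fill all 15 ; 40 left.
Gen-20/tier2: +40 of 55 at 13; pool empty.
Total = 25×40 + 22×45 + 17×60 + 15×15 + 13×40 = 3755.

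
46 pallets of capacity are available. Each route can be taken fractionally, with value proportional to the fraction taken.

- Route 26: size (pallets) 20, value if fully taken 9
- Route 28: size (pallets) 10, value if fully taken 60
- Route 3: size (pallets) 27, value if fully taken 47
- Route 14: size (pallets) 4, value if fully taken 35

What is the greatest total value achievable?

Best value per unit of size first: Route 14 35/4≈8.75, Route 28 60/10≈6, Route 3 47/27≈1.74, Route 26 9/20≈0.45.
Route 14: take in full, 4 pallets for value 35 — 42 left.
Take all of Route 28 (10 pallets, value 60) — 32 pallets left.
Take all of Route 3 (27 pallets, value 47) — 5 pallets left.
Only 5 pallets remain; take 5/20 of Route 26 for value 9×5/20 = 2.25.
Total value = 144.25.

144.25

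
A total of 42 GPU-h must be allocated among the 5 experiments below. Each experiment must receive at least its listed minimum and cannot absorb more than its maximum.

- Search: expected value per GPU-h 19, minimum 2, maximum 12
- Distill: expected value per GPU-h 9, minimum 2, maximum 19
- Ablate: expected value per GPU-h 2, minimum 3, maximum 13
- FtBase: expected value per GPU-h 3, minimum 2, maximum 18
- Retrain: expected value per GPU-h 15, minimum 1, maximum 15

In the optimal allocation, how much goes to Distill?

10

Meeting every minimum uses 2+2+3+2+1 = 10 GPU-h, leaving 32.
Order the experiments by expected value per GPU-h: Search 19 > Retrain 15 > Distill 9 > FtBase 3 > Ablate 2.
Give Search 10 more to hit its cap of 12 → 22 left.
Retrain takes 14 more to reach its cap of 15 → 8 left.
Distill: +8 (room for 17) → 10. Pool exhausted.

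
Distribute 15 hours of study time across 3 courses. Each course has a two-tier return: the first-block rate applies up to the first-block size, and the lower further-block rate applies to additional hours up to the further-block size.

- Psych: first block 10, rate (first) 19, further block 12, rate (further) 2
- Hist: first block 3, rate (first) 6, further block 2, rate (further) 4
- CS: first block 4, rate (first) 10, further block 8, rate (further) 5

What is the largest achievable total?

Rank every tier by rate: Psych/T1 19 > CS/T1 10 > Hist/T1 6 > CS/T2 5 > Hist/T2 4 > Psych/T2 2.
Psych/T1 (19): +10 ; 5 left.
Fill CS T1 block (4 at 10) ; 1 left.
1 remain; put them into Hist T1 at 6.
Total = 19×10 + 10×4 + 6×1 = 236.

236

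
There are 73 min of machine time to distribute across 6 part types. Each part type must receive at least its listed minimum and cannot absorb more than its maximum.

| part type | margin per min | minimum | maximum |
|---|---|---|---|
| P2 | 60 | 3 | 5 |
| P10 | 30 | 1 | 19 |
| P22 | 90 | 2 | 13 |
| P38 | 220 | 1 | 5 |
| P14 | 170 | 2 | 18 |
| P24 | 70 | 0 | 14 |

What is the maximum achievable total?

7150

Meeting every minimum uses 3+1+2+1+2+0 = 9 min, leaving 64.
Highest margin per min first: P38 220 > P14 170 > P22 90 > P24 70 > P2 60 > P10 30.
Give P38 4 more to hit its cap of 5 — 60 left.
P14: +16 to 18 (cap) — 44 left.
Give P22 11 more to hit its cap of 13 — 33 left.
Give P24 14 more to hit its cap of 14 — 19 left.
Give P2 2 more to hit its cap of 5 — 17 left.
P10 has room for 18 more but only 17 remain, so it gets 18.
Total = 60×5 + 30×18 + 90×13 + 220×5 + 170×18 + 70×14 = 7150.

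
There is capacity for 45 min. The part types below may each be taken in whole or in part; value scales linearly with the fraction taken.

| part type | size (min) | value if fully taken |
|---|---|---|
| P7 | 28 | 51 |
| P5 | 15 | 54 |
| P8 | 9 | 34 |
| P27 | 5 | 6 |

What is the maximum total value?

126.25

Rank by value-to-size ratio: P8 34/9≈3.78, P5 54/15≈3.6, P7 51/28≈1.82, P27 6/5≈1.2.
All 9 min of P8 fit (value 34) ; 36 remain.
All 15 min of P5 fit (value 54) ; 21 remain.
Fill the last 21 min with part of P7: 21/28 of it earns 38.25.
Total value = 126.25.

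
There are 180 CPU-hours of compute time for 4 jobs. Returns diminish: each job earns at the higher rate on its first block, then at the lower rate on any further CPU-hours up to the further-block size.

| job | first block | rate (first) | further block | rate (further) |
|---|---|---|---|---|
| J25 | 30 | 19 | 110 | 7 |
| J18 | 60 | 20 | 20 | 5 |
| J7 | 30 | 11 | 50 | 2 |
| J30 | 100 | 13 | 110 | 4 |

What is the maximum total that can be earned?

Rank every tier by rate: J18/T1 20 > J25/T1 19 > J30/T1 13 > J7/T1 11 > J25/T2 7 > J18/T2 5 > J30/T2 4 > J7/T2 2.
Fill J18 T1 block (60 at 20) — 120 left.
Fill J25 T1 block (30 at 19) — 90 left.
90 remain; put them into J30 T1 at 13.
Total = 20×60 + 19×30 + 13×90 = 2940.

2940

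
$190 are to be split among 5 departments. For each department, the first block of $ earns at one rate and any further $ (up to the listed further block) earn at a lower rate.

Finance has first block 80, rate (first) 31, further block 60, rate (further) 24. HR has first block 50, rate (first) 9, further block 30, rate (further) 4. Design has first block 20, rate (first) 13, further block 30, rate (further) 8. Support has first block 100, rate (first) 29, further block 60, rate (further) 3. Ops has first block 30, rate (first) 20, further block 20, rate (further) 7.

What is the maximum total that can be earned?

5620

Order all 10 blocks by rate: Finance/tier1 31 > Support/tier1 29 > Finance/tier2 24 > Ops/tier1 20 > Design/tier1 13 > HR/tier1 9 > Design/tier2 8 > Ops/tier2 7 > HR/tier2 4 > Support/tier2 3.
Fill Finance tier1 block (80 at 31) → 110 left.
Fill Support tier1 block (100 at 29) → 10 left.
10 remain; put them into Finance tier2 at 24.
Total = 31×80 + 29×100 + 24×10 = 5620.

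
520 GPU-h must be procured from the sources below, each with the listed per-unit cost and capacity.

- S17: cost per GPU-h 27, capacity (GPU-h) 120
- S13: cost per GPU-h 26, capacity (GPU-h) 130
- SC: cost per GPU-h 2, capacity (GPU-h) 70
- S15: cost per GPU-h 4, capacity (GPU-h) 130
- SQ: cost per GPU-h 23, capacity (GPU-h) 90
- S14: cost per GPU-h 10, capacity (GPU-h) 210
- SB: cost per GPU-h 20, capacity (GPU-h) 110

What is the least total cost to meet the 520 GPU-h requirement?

Fill from the cheapest source first.
Take 70 from SC at 2 → need 450 more.
Take 130 from S15 at 4 → need 320 more.
S14 at 10: take all 210 GPU-h → 110 still needed.
Take 110 from SB at 20 → need 0 more.
SQ, S13, S17: unused.
Cost = 70×2 + 130×4 + 210×10 + 110×20 = 4960.

4960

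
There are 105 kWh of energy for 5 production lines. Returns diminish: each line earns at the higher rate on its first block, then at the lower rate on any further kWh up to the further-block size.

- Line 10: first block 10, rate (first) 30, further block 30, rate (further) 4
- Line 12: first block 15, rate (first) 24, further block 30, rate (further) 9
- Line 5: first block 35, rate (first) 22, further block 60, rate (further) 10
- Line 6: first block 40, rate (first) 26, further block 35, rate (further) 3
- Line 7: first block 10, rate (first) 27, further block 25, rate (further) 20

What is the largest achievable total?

2630

Treat each block as its own option and order by rate: Line 10/first 30 > Line 7/first 27 > Line 6/first 26 > Line 12/first 24 > Line 5/first 22 > Line 7/second 20 > Line 5/second 10 > Line 12/second 9 > Line 10/second 4 > Line 6/second 3.
Line 10 first at 30: fill all 10 ; 95 left.
Line 7 first at 27: fill all 10 ; 85 left.
Line 6/first (26): +40 ; 45 left.
Line 12 first at 24: fill all 15 ; 30 left.
Line 5/first: +30 of 35 at 22; pool empty.
Total = 30×10 + 27×10 + 26×40 + 24×15 + 22×30 = 2630.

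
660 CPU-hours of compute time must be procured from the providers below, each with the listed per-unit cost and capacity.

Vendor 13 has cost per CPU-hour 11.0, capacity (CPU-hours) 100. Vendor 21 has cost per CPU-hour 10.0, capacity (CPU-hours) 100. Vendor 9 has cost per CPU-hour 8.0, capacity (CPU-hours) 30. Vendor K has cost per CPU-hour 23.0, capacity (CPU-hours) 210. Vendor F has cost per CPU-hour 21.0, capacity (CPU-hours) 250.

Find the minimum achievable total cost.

11730

Cheapest first:
Vendor 9 at 8.0: take all 30 CPU-hours — 630 still needed.
Vendor 21 at 10.0: take all 100 CPU-hours — 530 still needed.
Vendor 13 at 11.0: take all 100 CPU-hours — 430 still needed.
Vendor F at 21.0: take all 250 CPU-hours — 180 still needed.
Take 180 from Vendor K at 23.0 to finish.
Cost = 30×8.0 + 100×10.0 + 100×11.0 + 250×21.0 + 180×23.0 = 11730.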